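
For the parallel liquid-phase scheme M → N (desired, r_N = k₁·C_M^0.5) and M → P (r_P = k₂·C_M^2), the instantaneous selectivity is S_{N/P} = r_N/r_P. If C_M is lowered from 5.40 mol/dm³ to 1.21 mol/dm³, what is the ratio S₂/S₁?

S_{N/P} = (k₁/k₂)·C_M^-1.5, so S₂/S₁ = (C_{M,2}/C_{M,1})^-1.5.
= (1.21/5.40)^(-1.5) = (0.2241)^(-1.5) = 9.43.

9.43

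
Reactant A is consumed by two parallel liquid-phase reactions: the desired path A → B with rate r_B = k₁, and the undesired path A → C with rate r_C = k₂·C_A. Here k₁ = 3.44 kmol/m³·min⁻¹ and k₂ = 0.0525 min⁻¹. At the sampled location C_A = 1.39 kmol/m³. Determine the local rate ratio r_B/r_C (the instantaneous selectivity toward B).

S_{B/C} = r_B/r_C = (k₁)/(k₂·C_A) = (k₁/k₂)·C_A⁻¹.
= (3.44) / (0.0525×1.390) = 3.440/0.07297 = 47.1.

47.1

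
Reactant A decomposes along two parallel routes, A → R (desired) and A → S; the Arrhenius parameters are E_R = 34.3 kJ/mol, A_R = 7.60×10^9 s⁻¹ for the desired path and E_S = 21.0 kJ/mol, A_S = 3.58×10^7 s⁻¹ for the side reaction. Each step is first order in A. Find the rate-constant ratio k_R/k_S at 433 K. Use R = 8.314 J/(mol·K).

With equal orders, S_{R/S} = k_R/k_S = (A_R/A_S)·exp[(E_S−E_R)/(RT)].
(E_S−E_R)/(RT) = (21.0−34.3)×10³/(8.314×433) = -13300/3600 = -3.694.
k_R/k_S = (7.60×10^9/3.58×10^7)·exp(-3.694) = 212.3 × 0.02486 = 5.28.

5.28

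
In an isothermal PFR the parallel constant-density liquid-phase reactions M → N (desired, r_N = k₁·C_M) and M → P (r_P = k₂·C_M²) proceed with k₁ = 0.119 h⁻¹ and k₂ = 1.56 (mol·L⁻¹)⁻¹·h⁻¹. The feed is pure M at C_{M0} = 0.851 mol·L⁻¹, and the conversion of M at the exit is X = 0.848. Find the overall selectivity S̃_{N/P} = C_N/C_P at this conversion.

C_M = C_{M0}(1−X) = 0.1294 mol·L⁻¹.
Along a PFR/batch, dC_N/dC_M = −r_N/(r_N+r_P) = −k₁/(k₁+k₂·C_M).
Integrating from C_{M0} to C_M: C_N = (0.119/1.56)·ln[(0.119+1.56·0.851)/(0.119+1.56·0.129)] = 0.07628·ln(1.447/0.3208) = 0.1149 mol·L⁻¹.
C_P = (C_{M0}−C_M)−C_N = 0.6068 mol·L⁻¹; S̃_{N/P} = 0.1149/0.6068 = 0.189.

0.189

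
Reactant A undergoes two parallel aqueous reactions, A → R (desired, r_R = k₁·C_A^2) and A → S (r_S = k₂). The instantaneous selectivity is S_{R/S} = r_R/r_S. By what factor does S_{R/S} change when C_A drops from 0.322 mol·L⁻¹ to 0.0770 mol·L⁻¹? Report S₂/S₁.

0.0572

S_{R/S} = (k₁/k₂)·C_A^2, so S₂/S₁ = (C_{A,2}/C_{A,1})^2.
= (0.0770/0.322)^2 = (0.2391)^2 = 0.0572.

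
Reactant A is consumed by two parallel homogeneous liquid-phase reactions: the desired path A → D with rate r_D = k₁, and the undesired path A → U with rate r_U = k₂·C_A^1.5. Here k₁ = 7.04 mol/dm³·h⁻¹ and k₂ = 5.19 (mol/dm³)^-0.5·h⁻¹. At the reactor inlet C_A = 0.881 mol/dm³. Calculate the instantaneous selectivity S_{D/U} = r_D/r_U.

S_{D/U} = r_D/r_U = (k₁)/(k₂·C_A^1.5) = (k₁/k₂)·C_A^-1.5.
= (7.04) / (5.19×0.8810^1.5) = 7.040/4.292 = 1.64.

1.64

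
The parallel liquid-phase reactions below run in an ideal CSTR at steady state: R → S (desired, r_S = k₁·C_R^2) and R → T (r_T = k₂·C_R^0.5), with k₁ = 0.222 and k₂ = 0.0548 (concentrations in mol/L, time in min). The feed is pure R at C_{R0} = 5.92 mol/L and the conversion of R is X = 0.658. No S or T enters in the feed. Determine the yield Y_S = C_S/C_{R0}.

0.606

Exit C_R = C_{R0}(1−X) = 5.92×0.342 = 2.025 mol/L.
A CSTR operates uniformly at the exit composition, giving r_S = 0.9100 and r_T = 0.07797 (each k·C_R^n at C_R = 2.025).
Fraction of consumed R going to S: r_S/(r_S+r_T) = 0.9211.
C_S = 0.9211·C_{R0}·X = 0.9211×5.92×0.658 = 3.59 mol/L; Y_S = C_S/C_{R0} = 0.606.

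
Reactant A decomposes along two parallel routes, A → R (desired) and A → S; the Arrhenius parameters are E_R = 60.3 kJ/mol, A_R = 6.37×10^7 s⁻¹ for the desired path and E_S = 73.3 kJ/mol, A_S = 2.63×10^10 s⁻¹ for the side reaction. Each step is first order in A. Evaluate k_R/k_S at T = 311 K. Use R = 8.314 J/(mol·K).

Since both paths have the same order in A, the concentration cancels and S_{R/S} = k_R/k_S = (A_R/A_S)·exp[(E_S−E_R)/(RT)].
(E_S−E_R)/(RT) = (73.3−60.3)×10³/(8.314×311) = 13000/2586 = 5.028.
k_R/k_S = (6.37×10^7/2.63×10^10)·exp(5.028) = 0.002422 × 152.6 = 0.370.
Since E_R < E_S, lowering the temperature improves selectivity toward R.

0.370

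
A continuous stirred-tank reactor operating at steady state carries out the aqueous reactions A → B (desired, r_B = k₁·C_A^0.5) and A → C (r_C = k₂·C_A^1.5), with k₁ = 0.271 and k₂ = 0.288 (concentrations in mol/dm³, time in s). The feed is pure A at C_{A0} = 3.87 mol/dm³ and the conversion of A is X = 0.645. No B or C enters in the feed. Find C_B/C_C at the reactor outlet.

Exit C_A = C_{A0}(1−X) = 3.87×0.355 = 1.374 mol/dm³.
Rates in a CSTR are evaluated at the outlet concentration: r_B = 0.271×1.374^0.5 = 0.3176, r_C = 0.288×1.374^1.5 = 0.4638.
Overall selectivity = C_B/C_C = r_Bτ/(r_Cτ) = r_B/r_C = 0.685.

0.685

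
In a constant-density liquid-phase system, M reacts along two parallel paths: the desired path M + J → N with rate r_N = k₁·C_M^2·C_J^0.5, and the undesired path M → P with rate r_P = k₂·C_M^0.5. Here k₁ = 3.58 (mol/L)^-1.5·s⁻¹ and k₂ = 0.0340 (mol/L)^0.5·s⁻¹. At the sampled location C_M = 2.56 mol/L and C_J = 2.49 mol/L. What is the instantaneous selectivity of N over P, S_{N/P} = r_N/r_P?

S_{N/P} = r_N/r_P = (k₁·C_M^2·C_J^0.5)/(k₂·C_M^0.5) = (k₁/k₂)·C_M^1.5·C_J^0.5.
= (3.58×2.560^2×2.490^0.5) / (0.0340×2.560^0.5) = 37.02/0.05440 = 681.
Since the desired path is higher order in M, keeping C_M high (PFR or concentrated feed) favours N.

681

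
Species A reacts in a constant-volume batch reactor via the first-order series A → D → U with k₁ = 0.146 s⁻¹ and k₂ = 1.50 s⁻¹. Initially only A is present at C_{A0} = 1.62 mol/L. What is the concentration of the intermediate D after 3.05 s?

0.110 mol/L

Solving the coupled first-order balances gives C_D(t) = [k₁/(k₂−k₁)]·C_{A0}·(e^(−k₁t) − e^(−k₂t)).
e^(−k₁t) = e^(−0.146×3.05) = e^(−0.4453) = 0.6406; e^(−k₂t) = e^(−4.575) = 0.01031.
C_D = 0.146×1.62/(1.50−0.146) × (0.6406−0.01031) = 0.1747×0.6303 = 0.1101 mol/L.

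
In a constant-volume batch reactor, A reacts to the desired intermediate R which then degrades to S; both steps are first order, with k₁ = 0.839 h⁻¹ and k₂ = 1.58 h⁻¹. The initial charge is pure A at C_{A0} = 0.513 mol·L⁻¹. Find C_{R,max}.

0.133 mol·L⁻¹

Evaluating C_R at t_opt = ln(k₂/k₁)/(k₂−k₁) gives C_{R,max}/C_{A0} = (k₁/k₂)^[k₂/(k₂−k₁)].
= (0.839/1.58)^(1.58/(1.58−0.839)) = (0.5310)^(2.132) = 0.2593.
C_{R,max} = 0.2593×0.513 = 0.133 mol·L⁻¹.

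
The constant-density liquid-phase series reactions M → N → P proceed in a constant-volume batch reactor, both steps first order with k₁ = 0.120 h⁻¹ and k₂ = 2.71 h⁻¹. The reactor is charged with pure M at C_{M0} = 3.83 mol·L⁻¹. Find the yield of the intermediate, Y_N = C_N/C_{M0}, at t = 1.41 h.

0.0381

Solving the coupled first-order balances gives C_N(t) = [k₁/(k₂−k₁)]·C_{M0}·(e^(−k₁t) − e^(−k₂t)).
e^(−k₁t) = e^(−0.120×1.41) = e^(−0.1692) = 0.8443; e^(−k₂t) = e^(−3.821) = 0.02190.
C_N = 0.120×3.83/(2.71−0.120) × (0.8443−0.02190) = 0.1775×0.8224 = 0.1459 mol·L⁻¹.
Y_N = C_N/C_{M0} = 0.1459/3.83 = 0.0381.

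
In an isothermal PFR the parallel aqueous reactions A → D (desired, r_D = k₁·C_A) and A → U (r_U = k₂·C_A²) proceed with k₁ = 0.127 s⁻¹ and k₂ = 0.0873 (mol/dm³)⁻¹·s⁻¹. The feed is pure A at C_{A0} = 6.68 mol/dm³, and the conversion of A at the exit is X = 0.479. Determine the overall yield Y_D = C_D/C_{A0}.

C_A = C_{A0}(1−X) = 3.480 mol/dm³.
Along a PFR/batch, dC_D/dC_A = −r_D/(r_D+r_U) = −k₁/(k₁+k₂·C_A).
Integrating from C_{A0} to C_A: C_D = (0.127/0.0873)·ln[(0.127+0.0873·6.68)/(0.127+0.0873·3.48)] = 1.455·ln(0.7102/0.4308) = 0.7271 mol/dm³.
Y_D = C_D/C_{A0} = 0.7271/6.68 = 0.109.

0.109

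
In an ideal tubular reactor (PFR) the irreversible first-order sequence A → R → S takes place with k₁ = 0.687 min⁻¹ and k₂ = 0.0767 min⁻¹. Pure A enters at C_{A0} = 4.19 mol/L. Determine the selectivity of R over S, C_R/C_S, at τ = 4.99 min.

For first-order series with pure A initially, C_R(τ) = k₁C_{A0}/(k₂−k₁)·(e^(−k₁τ) − e^(−k₂τ)).
e^(−k₁τ) = e^(−0.687×4.99) = e^(−3.428) = 0.03245; e^(−k₂τ) = e^(−0.3827) = 0.6820.
C_R = 0.687×4.19/(0.0767−0.687) × (0.03245−0.6820) = (-4.717)×(-0.6495) = 3.064 mol/L.
C_A = C_{A0}e^(−k₁τ) = 0.1360 mol/L, so C_S = C_{A0}−C_A−C_R = 0.9904 mol/L; C_R/C_S = 3.09.

3.09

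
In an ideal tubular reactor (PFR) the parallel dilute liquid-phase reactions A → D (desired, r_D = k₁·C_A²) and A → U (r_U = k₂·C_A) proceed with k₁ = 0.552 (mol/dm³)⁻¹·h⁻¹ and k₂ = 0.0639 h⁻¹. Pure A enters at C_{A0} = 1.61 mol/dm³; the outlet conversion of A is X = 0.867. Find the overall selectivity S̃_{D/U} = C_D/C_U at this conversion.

6.29

C_A = C_{A0}(1−X) = 0.2141 mol/dm³.
Along a PFR/batch, dC_U/dC_A = −r_U/(r_D+r_U) = −k₂/(k₂+k₁·C_A).
Integrating from C_{A0} to C_A: C_U = (0.0639/0.552)·ln[(0.0639+0.552·1.61)/(0.0639+0.552·0.214)] = 0.1158·ln(0.9526/0.1821) = 0.1915 mol/dm³.
Then C_D = (C_{A0}−C_A) − C_U = 1.396 − 0.1915 = 1.204 mol/dm³.
S̃_{D/U} = C_D/C_U = 1.204/0.1915 = 6.29.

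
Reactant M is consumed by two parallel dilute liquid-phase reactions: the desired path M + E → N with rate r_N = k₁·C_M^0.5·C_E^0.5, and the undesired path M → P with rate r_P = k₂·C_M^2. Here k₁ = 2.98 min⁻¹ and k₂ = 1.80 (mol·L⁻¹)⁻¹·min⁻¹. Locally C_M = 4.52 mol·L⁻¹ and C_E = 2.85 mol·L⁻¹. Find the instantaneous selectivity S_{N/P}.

S_{N/P} = r_N/r_P = (k₁·C_M^0.5·C_E^0.5)/(k₂·C_M^2) = (k₁/k₂)·C_M^-1.5·C_E^0.5.
= (2.98×4.520^0.5×2.850^0.5) / (1.80×4.520^2) = 10.70/36.77 = 0.291.
The undesired path is higher order in M, so low C_M (CSTR or dilute feed) favours N.

0.291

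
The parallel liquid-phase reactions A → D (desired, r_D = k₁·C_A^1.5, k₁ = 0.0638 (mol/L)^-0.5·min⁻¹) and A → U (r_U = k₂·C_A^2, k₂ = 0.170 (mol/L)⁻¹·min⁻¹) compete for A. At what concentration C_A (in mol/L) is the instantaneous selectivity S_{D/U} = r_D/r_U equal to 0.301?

1.55 mol/L

S_{D/U} = (k₁/k₂)·C_A^-0.5 ⇒ C_A = (S·k₂/k₁)^(-2).
= (0.301×0.170/0.0638)^(-2) = (0.8020)^(-2) = 1.55 mol/L.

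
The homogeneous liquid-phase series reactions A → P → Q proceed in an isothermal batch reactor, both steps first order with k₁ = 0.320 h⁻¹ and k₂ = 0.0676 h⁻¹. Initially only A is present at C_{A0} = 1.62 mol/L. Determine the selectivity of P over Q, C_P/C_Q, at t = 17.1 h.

For first-order series with pure A initially, C_P(t) = k₁C_{A0}/(k₂−k₁)·(e^(−k₁t) − e^(−k₂t)).
e^(−k₁t) = e^(−0.320×17.1) = e^(−5.472) = 0.004203; e^(−k₂t) = e^(−1.156) = 0.3148.
C_P = 0.320×1.62/(0.0676−0.320) × (0.004203−0.3148) = (-2.054)×(-0.3106) = 0.6378 mol/L.
C_A = C_{A0}e^(−k₁t) = 0.006809 mol/L, so C_Q = C_{A0}−C_A−C_P = 0.9754 mol/L; C_P/C_Q = 0.654.

0.654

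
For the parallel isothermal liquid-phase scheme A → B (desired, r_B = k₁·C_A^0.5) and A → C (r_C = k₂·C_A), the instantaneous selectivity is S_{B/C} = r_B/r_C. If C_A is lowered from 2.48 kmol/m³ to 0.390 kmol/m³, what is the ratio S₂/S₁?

S_{B/C} = (k₁/k₂)·C_A^-0.5, so S₂/S₁ = (C_{A,2}/C_{A,1})^-0.5.
= (0.390/2.48)^(-0.5) = (0.1573)^(-0.5) = 2.52.
Selectivity toward B rises as C_A falls — low-concentration operation is favoured.

2.52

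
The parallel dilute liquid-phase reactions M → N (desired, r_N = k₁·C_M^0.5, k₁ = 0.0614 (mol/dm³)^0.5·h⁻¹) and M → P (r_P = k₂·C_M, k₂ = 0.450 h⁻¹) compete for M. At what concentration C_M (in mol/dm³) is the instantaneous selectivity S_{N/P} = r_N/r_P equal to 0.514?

0.0705 mol/dm³

S_{N/P} = (k₁/k₂)·C_M^-0.5 ⇒ C_M = (S·k₂/k₁)^(-2).
= (0.514×0.450/0.0614)^(-2) = (3.767)^(-2) = 0.0705 mol/dm³.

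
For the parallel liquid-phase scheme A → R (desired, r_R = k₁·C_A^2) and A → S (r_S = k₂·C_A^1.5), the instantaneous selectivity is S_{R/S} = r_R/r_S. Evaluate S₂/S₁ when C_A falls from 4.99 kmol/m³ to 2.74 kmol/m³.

S_{R/S} = (k₁/k₂)·C_A^0.5, so S₂/S₁ = (C_{A,2}/C_{A,1})^0.5.
= (2.74/4.99)^0.5 = (0.5491)^0.5 = 0.741.
Selectivity toward R falls as C_A falls — high-concentration operation is favoured.

0.741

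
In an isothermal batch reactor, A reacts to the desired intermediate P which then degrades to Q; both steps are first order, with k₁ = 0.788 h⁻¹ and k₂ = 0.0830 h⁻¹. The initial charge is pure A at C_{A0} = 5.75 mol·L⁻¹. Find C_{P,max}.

4.41 mol·L⁻¹

At the optimum, C_{P,max}/C_{A0} = (k₁/k₂)^[k₂/(k₂−k₁)].
= (0.788/0.0830)^(0.0830/(0.0830−0.788)) = (9.494)^(-0.1177) = 0.7672.
C_{P,max} = 0.7672×5.75 = 4.41 mol·L⁻¹.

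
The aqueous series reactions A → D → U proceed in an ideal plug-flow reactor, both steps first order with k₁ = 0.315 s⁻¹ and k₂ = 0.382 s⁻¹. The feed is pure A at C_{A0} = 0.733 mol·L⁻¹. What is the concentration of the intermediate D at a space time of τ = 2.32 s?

The intermediate concentration in a first-order A→B→C sequence is C_D = k₁C_{A0}(e^(−k₁τ) − e^(−k₂τ))/(k₂−k₁).
e^(−k₁τ) = e^(−0.315×2.32) = e^(−0.7308) = 0.4815; e^(−k₂τ) = e^(−0.8862) = 0.4122.
C_D = 0.315×0.733/(0.382−0.315) × (0.4815−0.4122) = 3.446×0.06932 = 0.2389 mol·L⁻¹.

0.239 mol·L⁻¹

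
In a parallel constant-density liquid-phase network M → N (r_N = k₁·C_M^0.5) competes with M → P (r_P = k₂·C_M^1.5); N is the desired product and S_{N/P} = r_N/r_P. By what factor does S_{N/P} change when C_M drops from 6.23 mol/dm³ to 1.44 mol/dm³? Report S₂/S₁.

S_{N/P} = (k₁/k₂)·C_M⁻¹, so S₂/S₁ = (C_{M,2}/C_{M,1})⁻¹.
= 6.23/1.44 = 4.33.
Selectivity toward N rises as C_M falls — low-concentration operation is favoured.

4.33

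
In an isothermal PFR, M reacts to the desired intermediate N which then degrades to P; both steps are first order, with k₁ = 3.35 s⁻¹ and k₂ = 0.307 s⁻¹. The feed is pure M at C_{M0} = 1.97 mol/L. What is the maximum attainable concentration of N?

Evaluating C_N at τ_opt = ln(k₂/k₁)/(k₂−k₁) gives C_{N,max}/C_{M0} = (k₁/k₂)^[k₂/(k₂−k₁)].
= (3.35/0.307)^(0.307/(0.307−3.35)) = (10.91)^(-0.1009) = 0.7858.
C_{N,max} = 0.7858×1.97 = 1.55 mol/L.

1.55 mol/L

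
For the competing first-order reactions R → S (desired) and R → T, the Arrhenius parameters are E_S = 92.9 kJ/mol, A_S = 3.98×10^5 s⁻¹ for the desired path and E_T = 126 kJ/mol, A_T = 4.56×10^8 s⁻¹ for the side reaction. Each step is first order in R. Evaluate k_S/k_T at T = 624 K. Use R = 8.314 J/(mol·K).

k_S/k_T = (A_S/A_T)·exp[−(E_S−E_T)/(RT)] = (A_S/A_T)·exp[(E_T−E_S)/(RT)].
(E_T−E_S)/(RT) = (126−92.9)×10³/(8.314×624) = 33100/5188 = 6.380.
k_S/k_T = (3.98×10^5/4.56×10^8)·exp(6.380) = 8.728×10^-4 × 590.0 = 0.515.
Since E_S < E_T, lowering the temperature improves selectivity toward S.

0.515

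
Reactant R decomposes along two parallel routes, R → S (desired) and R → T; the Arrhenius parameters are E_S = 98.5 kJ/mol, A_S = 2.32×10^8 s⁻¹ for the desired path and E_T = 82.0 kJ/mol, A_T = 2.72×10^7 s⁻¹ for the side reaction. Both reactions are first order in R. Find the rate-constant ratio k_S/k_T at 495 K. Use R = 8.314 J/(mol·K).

k_S/k_T = (A_S/A_T)·exp[−(E_S−E_T)/(RT)] = (A_S/A_T)·exp[(E_T−E_S)/(RT)].
(E_T−E_S)/(RT) = (82.0−98.5)×10³/(8.314×495) = -16500/4115 = -4.009.
k_S/k_T = (2.32×10^8/2.72×10^7)·exp(-4.009) = 8.529 × 0.01815 = 0.155.

0.155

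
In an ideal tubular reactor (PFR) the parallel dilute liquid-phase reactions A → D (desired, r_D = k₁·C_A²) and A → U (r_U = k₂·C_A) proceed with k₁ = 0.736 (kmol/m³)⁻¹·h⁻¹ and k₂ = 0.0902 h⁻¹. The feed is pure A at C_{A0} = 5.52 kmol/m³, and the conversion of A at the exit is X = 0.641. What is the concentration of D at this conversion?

C_A = C_{A0}(1−X) = 1.982 kmol/m³.
Along a PFR/batch, dC_U/dC_A = −r_U/(r_D+r_U) = −k₂/(k₂+k₁·C_A).
Integrating from C_{A0} to C_A: C_U = (0.0902/0.736)·ln[(0.0902+0.736·5.52)/(0.0902+0.736·1.98)] = 0.1226·ln(4.153/1.549) = 0.1209 kmol/m³.
Then C_D = (C_{A0}−C_A) − C_U = 3.538 − 0.1209 = 3.417 kmol/m³.

3.42 kmol/m³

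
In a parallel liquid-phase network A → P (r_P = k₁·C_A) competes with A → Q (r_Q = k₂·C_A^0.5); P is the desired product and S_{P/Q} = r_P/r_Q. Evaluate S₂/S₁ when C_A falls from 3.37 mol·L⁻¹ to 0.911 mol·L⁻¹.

S_{P/Q} = (k₁/k₂)·C_A^0.5, so S₂/S₁ = (C_{A,2}/C_{A,1})^0.5.
= (0.911/3.37)^0.5 = (0.2703)^0.5 = 0.520.

0.520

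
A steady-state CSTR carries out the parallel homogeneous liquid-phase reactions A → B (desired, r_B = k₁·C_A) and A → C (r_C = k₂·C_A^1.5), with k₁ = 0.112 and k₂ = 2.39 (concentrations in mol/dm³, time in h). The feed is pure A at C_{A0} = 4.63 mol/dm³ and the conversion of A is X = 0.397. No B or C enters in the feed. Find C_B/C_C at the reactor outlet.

Exit C_A = C_{A0}(1−X) = 4.63×0.603 = 2.792 mol/dm³.
A CSTR operates uniformly at the exit composition, giving r_B = 0.3127 and r_C = 11.15 (each k·C_A^n at C_A = 2.792).
Overall selectivity = C_B/C_C = r_Bτ/(r_Cτ) = r_B/r_C = 0.0280.

0.0280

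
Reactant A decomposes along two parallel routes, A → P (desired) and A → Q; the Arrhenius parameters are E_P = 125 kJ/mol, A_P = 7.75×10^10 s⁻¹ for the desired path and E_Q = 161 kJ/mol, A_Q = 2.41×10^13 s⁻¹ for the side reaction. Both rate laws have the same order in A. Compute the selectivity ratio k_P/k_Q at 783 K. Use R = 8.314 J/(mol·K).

0.811

With equal orders, S_{P/Q} = k_P/k_Q = (A_P/A_Q)·exp[(E_Q−E_P)/(RT)].
(E_Q−E_P)/(RT) = (161−125)×10³/(8.314×783) = 36000/6510 = 5.530.
k_P/k_Q = (7.75×10^10/2.41×10^13)·exp(5.530) = 0.003216 × 252.2 = 0.811.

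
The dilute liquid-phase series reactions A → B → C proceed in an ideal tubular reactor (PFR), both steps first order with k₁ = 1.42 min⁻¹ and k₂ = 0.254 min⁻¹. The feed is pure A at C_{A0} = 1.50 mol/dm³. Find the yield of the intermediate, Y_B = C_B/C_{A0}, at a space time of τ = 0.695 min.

For first-order series with pure A initially, C_B(τ) = k₁C_{A0}/(k₂−k₁)·(e^(−k₁τ) − e^(−k₂τ)).
e^(−k₁τ) = e^(−1.42×0.695) = e^(−0.9869) = 0.3727; e^(−k₂τ) = e^(−0.1765) = 0.8382.
C_B = 1.42×1.50/(0.254−1.42) × (0.3727−0.8382) = (-1.827)×(-0.4654) = 0.8503 mol/dm³.
Y_B = C_B/C_{A0} = 0.8503/1.50 = 0.567.

0.567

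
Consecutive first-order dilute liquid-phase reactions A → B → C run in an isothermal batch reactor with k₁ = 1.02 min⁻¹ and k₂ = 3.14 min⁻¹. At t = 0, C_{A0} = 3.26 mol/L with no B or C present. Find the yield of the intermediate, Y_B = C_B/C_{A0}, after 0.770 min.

Solving the coupled first-order balances gives C_B(t) = [k₁/(k₂−k₁)]·C_{A0}·(e^(−k₁t) − e^(−k₂t)).
e^(−k₁t) = e^(−1.02×0.770) = e^(−0.7854) = 0.4559; e^(−k₂t) = e^(−2.418) = 0.08912.
C_B = 1.02×3.26/(3.14−1.02) × (0.4559−0.08912) = 1.568×0.3668 = 0.5754 mol/L.
Y_B = C_B/C_{A0} = 0.5754/3.26 = 0.176.

0.176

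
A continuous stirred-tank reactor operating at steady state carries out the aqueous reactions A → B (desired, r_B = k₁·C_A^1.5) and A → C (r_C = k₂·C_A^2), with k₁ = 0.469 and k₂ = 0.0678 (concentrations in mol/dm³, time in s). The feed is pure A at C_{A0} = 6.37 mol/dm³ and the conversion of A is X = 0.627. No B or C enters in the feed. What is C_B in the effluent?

Exit C_A = C_{A0}(1−X) = 6.37×0.373 = 2.376 mol/dm³.
A CSTR operates uniformly at the exit composition, giving r_B = 1.718 and r_C = 0.3828 (each k·C_A^n at C_A = 2.376).
Fraction of consumed A going to B: r_B/(r_B+r_C) = 0.8178.
C_B = 0.8178·C_{A0}·X = 0.8178×6.37×0.627 = 3.27 mol/dm³.

3.27 mol/dm³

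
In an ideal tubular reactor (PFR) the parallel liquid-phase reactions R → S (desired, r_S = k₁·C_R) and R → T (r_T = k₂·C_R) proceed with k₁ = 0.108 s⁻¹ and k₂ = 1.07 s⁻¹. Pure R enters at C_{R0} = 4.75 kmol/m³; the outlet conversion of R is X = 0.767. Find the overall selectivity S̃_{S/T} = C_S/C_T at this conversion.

0.101

C_R = C_{R0}(1−X) = 1.107 kmol/m³.
Both paths are first order in R, so the instantaneous fraction to S is constant: dC_S/d(−C_R) = k₁/(k₁+k₂) = 0.09168.
C_S = 0.09168·(C_{R0}−C_R) = 0.09168×3.643 = 0.334 kmol/m³.
C_T = (C_{R0}−C_R)−C_S = 3.309 kmol/m³; S̃_{S/T} = 0.3340/3.309 = 0.101.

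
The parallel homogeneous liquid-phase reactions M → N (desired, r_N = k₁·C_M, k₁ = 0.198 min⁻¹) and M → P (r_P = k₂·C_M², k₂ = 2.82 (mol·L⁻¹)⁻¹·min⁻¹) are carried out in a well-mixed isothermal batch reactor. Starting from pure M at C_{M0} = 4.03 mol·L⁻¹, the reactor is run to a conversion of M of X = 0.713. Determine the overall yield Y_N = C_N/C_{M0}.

C_M = C_{M0}(1−X) = 1.157 mol·L⁻¹.
Along a PFR/batch, dC_N/dC_M = −r_N/(r_N+r_P) = −k₁/(k₁+k₂·C_M).
Integrating from C_{M0} to C_M: C_N = (0.198/2.82)·ln[(0.198+2.82·4.03)/(0.198+2.82·1.16)] = 0.07021·ln(11.56/3.460) = 0.08472 mol·L⁻¹.
Y_N = C_N/C_{M0} = 0.08472/4.03 = 0.0210.

0.0210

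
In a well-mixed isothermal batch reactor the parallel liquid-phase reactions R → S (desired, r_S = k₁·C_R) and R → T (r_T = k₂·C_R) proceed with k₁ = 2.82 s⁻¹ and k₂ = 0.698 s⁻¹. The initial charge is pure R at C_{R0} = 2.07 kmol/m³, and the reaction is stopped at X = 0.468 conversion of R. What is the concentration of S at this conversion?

C_R = C_{R0}(1−X) = 1.101 kmol/m³.
Both paths are first order in R, so the instantaneous fraction to S is constant: dC_S/d(−C_R) = k₁/(k₁+k₂) = 0.8016.
C_S = 0.8016·(C_{R0}−C_R) = 0.8016×0.9688 = 0.777 kmol/m³.

0.777 kmol/m³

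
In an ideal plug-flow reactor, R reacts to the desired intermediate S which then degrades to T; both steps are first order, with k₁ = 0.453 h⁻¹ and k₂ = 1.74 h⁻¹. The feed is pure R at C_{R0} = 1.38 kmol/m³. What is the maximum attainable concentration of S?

0.224 kmol/m³

For a first-order series the maximum intermediate yield is C_{S,max}/C_{R0} = (k₁/k₂)^[k₂/(k₂−k₁)].
= (0.453/1.74)^(1.74/(1.74−0.453)) = (0.2603)^(1.352) = 0.1621.
C_{S,max} = 0.1621×1.38 = 0.224 kmol/m³.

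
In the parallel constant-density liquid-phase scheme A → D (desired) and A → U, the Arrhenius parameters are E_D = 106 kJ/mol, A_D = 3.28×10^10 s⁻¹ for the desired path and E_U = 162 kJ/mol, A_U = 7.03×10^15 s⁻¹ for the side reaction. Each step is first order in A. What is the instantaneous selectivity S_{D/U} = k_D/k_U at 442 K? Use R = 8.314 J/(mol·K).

Since both paths have the same order in A, the concentration cancels and S_{D/U} = k_D/k_U = (A_D/A_U)·exp[(E_U−E_D)/(RT)].
(E_U−E_D)/(RT) = (162−106)×10³/(8.314×442) = 56000/3675 = 15.24.
k_D/k_U = (3.28×10^10/7.03×10^15)·exp(15.24) = 4.666×10^-6 × 4.151×10^6 = 19.4.
Since E_D < E_U, lowering the temperature improves selectivity toward D.

19.4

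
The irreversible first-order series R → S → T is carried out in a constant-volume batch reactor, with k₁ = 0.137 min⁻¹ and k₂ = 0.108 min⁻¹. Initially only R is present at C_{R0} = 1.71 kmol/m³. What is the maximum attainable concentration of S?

At the optimum, C_{S,max}/C_{R0} = (k₁/k₂)^[k₂/(k₂−k₁)].
= (0.137/0.108)^(0.108/(0.108−0.137)) = (1.269)^(-3.724) = 0.4124.
C_{S,max} = 0.4124×1.71 = 0.705 kmol/m³.

0.705 kmol/m³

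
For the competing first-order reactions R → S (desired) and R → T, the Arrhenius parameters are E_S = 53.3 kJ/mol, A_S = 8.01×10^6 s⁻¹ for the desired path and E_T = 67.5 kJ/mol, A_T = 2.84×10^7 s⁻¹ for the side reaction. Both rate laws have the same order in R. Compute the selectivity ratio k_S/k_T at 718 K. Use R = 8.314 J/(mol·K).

Since both paths have the same order in R, the concentration cancels and S_{S/T} = k_S/k_T = (A_S/A_T)·exp[(E_T−E_S)/(RT)].
(E_T−E_S)/(RT) = (67.5−53.3)×10³/(8.314×718) = 14200/5969 = 2.379.
k_S/k_T = (8.01×10^6/2.84×10^7)·exp(2.379) = 0.2820 × 10.79 = 3.04.

3.04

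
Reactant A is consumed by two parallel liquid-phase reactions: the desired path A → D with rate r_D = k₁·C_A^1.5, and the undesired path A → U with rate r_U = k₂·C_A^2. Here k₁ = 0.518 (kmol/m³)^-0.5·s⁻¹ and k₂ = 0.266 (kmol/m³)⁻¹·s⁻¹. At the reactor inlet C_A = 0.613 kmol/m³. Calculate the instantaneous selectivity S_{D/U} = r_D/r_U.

2.49

S_{D/U} = r_D/r_U = (k₁·C_A^1.5)/(k₂·C_A^2) = (k₁/k₂)·C_A^-0.5.
= (0.518×0.6130^1.5) / (0.266×0.6130^2) = 0.2486/0.09995 = 2.49.
The undesired path is higher order in A, so low C_A (CSTR or dilute feed) favours D.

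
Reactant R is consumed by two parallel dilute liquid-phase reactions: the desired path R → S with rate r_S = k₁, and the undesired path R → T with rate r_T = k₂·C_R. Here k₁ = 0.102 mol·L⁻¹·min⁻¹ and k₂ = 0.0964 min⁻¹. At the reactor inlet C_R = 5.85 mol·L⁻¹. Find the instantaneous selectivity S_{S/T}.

0.181

S_{S/T} = r_S/r_T = (k₁)/(k₂·C_R) = (k₁/k₂)·C_R⁻¹.
= (0.102) / (0.0964×5.850) = 0.1020/0.5639 = 0.181.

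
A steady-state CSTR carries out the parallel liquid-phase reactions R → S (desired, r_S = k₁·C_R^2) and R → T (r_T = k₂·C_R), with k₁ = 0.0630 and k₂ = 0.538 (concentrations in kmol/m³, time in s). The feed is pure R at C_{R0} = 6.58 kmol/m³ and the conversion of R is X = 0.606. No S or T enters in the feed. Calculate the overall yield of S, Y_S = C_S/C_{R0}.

0.141

Exit C_R = C_{R0}(1−X) = 6.58×0.394 = 2.593 kmol/m³.
Rates in a CSTR are evaluated at the outlet concentration: r_S = 0.0630×2.593^2 = 0.4234, r_T = 0.538×2.593 = 1.395.
Fraction of consumed R going to S: r_S/(r_S+r_T) = 0.2329.
C_S = 0.2329·C_{R0}·X = 0.2329×6.58×0.606 = 0.929 kmol/m³; Y_S = C_S/C_{R0} = 0.141.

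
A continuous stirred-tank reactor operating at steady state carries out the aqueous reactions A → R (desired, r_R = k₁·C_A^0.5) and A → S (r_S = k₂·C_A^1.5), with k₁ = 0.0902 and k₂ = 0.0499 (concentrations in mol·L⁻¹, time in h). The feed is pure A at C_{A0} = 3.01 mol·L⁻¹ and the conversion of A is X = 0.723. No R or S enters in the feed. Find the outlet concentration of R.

Exit C_A = C_{A0}(1−X) = 3.01×0.277 = 0.8338 mol·L⁻¹.
A CSTR operates uniformly at the exit composition, giving r_R = 0.08236 and r_S = 0.03799 (each k·C_A^n at C_A = 0.8338).
Fraction of consumed A going to R: r_R/(r_R+r_S) = 0.6843.
C_R = 0.6843·C_{A0}·X = 0.6843×3.01×0.723 = 1.49 mol·L⁻¹.

1.49 mol·L⁻¹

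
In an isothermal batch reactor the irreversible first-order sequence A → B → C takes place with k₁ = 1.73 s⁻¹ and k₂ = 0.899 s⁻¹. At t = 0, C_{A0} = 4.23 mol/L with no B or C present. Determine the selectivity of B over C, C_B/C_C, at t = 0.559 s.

3.08

The intermediate concentration in a first-order A→B→C sequence is C_B = k₁C_{A0}(e^(−k₁t) − e^(−k₂t))/(k₂−k₁).
e^(−k₁t) = e^(−1.73×0.559) = e^(−0.9671) = 0.3802; e^(−k₂t) = e^(−0.5025) = 0.6050.
C_B = 1.73×4.23/(0.899−1.73) × (0.3802−0.6050) = (-8.806)×(-0.2248) = 1.980 mol/L.
C_A = C_{A0}e^(−k₁t) = 1.608 mol/L, so C_C = C_{A0}−C_A−C_B = 0.6422 mol/L; C_B/C_C = 3.08.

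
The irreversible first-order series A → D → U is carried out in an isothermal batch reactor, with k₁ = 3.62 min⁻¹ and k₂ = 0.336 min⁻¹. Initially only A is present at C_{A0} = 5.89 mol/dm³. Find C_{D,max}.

4.62 mol/dm³

At the optimum, C_{D,max}/C_{A0} = (k₁/k₂)^[k₂/(k₂−k₁)].
= (3.62/0.336)^(0.336/(0.336−3.62)) = (10.77)^(-0.1023) = 0.7841.
C_{D,max} = 0.7841×5.89 = 4.62 mol/dm³.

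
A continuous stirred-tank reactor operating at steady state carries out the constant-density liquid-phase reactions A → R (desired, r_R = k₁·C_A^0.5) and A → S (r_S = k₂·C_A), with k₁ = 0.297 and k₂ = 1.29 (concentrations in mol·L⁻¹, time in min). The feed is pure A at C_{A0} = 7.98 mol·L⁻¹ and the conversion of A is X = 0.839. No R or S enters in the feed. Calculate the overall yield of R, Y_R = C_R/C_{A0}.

0.142

Exit C_A = C_{A0}(1−X) = 7.98×0.161 = 1.285 mol·L⁻¹.
Rates in a CSTR are evaluated at the outlet concentration: r_R = 0.297×1.285^0.5 = 0.3366, r_S = 1.29×1.285 = 1.657.
Fraction of consumed A going to R: r_R/(r_R+r_S) = 0.1688.
C_R = 0.1688·C_{A0}·X = 0.1688×7.98×0.839 = 1.13 mol·L⁻¹; Y_R = C_R/C_{A0} = 0.142.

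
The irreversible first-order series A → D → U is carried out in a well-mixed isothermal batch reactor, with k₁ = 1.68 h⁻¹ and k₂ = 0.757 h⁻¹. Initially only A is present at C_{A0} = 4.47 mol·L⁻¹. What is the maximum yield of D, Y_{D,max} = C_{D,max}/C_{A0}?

0.520

At the optimum, C_{D,max}/C_{A0} = (k₁/k₂)^[k₂/(k₂−k₁)].
= (1.68/0.757)^(0.757/(0.757−1.68)) = (2.219)^(-0.8202) = 0.5201.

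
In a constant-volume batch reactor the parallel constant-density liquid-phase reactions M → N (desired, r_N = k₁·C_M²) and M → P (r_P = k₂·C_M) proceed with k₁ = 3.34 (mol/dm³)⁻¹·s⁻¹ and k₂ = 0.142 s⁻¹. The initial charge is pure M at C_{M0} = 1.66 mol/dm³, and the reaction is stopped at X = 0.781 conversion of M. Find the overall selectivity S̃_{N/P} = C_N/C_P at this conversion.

20.3

C_M = C_{M0}(1−X) = 0.3635 mol/dm³.
Along a PFR/batch, dC_P/dC_M = −r_P/(r_N+r_P) = −k₂/(k₂+k₁·C_M).
Integrating from C_{M0} to C_M: C_P = (0.142/3.34)·ln[(0.142+3.34·1.66)/(0.142+3.34·0.364)] = 0.04251·ln(5.686/1.356) = 0.06094 mol/dm³.
Then C_N = (C_{M0}−C_M) − C_P = 1.296 − 0.06094 = 1.236 mol/dm³.
S̃_{N/P} = C_N/C_P = 1.236/0.06094 = 20.3.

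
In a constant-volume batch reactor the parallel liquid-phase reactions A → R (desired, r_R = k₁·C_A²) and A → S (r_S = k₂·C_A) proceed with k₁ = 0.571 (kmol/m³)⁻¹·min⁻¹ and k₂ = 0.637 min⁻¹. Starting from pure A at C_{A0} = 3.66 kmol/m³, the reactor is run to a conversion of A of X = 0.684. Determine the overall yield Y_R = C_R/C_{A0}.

C_A = C_{A0}(1−X) = 1.157 kmol/m³.
Along a PFR/batch, dC_S/dC_A = −r_S/(r_R+r_S) = −k₂/(k₂+k₁·C_A).
Integrating from C_{A0} to C_A: C_S = (0.637/0.571)·ln[(0.637+0.571·3.66)/(0.637+0.571·1.16)] = 1.116·ln(2.727/1.297) = 0.8286 kmol/m³.
Then C_R = (C_{A0}−C_A) − C_S = 2.503 − 0.8286 = 1.675 kmol/m³.
Y_R = C_R/C_{A0} = 1.675/3.66 = 0.458.

0.458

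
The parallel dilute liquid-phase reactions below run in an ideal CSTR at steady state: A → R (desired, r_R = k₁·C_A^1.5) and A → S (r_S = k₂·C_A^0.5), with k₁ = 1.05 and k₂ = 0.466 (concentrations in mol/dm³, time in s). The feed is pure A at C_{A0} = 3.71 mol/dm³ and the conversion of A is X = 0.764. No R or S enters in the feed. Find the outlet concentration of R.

1.88 mol/dm³

Exit C_A = C_{A0}(1−X) = 3.71×0.236 = 0.8756 mol/dm³.
Rates in a CSTR are evaluated at the outlet concentration: r_R = 1.05×0.8756^1.5 = 0.8602, r_S = 0.466×0.8756^0.5 = 0.4360.
Fraction of consumed A going to R: r_R/(r_R+r_S) = 0.6636.
C_R = 0.6636·C_{A0}·X = 0.6636×3.71×0.764 = 1.88 mol/dm³.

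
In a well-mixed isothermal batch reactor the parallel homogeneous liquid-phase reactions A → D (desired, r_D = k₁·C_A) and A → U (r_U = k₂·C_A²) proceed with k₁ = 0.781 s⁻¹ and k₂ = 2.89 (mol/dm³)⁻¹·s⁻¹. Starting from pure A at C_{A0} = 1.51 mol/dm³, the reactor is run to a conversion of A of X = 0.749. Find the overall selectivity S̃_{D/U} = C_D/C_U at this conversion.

C_A = C_{A0}(1−X) = 0.3790 mol/dm³.
Along a PFR/batch, dC_D/dC_A = −r_D/(r_D+r_U) = −k₁/(k₁+k₂·C_A).
Integrating from C_{A0} to C_A: C_D = (0.781/2.89)·ln[(0.781+2.89·1.51)/(0.781+2.89·0.379)] = 0.2702·ln(5.145/1.876) = 0.2726 mol/dm³.
C_U = (C_{A0}−C_A)−C_D = 0.8584 mol/dm³; S̃_{D/U} = 0.2726/0.8584 = 0.318.

0.318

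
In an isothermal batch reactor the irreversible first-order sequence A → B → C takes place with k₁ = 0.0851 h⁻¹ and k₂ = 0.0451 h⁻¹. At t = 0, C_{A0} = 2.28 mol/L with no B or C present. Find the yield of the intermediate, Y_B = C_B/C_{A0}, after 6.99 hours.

The intermediate concentration in a first-order A→B→C sequence is C_B = k₁C_{A0}(e^(−k₁t) − e^(−k₂t))/(k₂−k₁).
e^(−k₁t) = e^(−0.0851×6.99) = e^(−0.5948) = 0.5516; e^(−k₂t) = e^(−0.3152) = 0.7296.
C_B = 0.0851×2.28/(0.0451−0.0851) × (0.5516−0.7296) = (-4.851)×(-0.1780) = 0.8632 mol/L.
Y_B = C_B/C_{A0} = 0.8632/2.28 = 0.379.

0.379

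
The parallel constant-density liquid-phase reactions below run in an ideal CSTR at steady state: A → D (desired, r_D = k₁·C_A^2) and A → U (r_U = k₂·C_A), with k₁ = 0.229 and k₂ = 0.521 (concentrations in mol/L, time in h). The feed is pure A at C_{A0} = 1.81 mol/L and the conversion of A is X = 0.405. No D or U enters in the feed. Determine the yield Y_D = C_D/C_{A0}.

Exit C_A = C_{A0}(1−X) = 1.81×0.595 = 1.077 mol/L.
A CSTR operates uniformly at the exit composition, giving r_D = 0.2656 and r_U = 0.5611 (each k·C_A^n at C_A = 1.077).
Fraction of consumed A going to D: r_D/(r_D+r_U) = 0.3213.
C_D = 0.3213·C_{A0}·X = 0.3213×1.81×0.405 = 0.236 mol/L; Y_D = C_D/C_{A0} = 0.130.

0.130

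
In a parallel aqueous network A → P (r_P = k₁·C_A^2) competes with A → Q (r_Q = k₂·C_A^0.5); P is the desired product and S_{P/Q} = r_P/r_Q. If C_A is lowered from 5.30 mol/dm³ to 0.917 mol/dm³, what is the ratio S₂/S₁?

0.0720

S_{P/Q} = (k₁/k₂)·C_A^1.5, so S₂/S₁ = (C_{A,2}/C_{A,1})^1.5.
= (0.917/5.30)^1.5 = (0.1730)^1.5 = 0.0720.
Selectivity toward P falls as C_A falls — high-concentration operation is favoured.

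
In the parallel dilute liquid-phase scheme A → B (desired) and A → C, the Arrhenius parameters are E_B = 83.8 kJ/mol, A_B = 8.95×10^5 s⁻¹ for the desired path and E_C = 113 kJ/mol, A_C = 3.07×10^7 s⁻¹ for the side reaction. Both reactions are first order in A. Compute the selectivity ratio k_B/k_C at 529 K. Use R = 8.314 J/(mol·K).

Since both paths have the same order in A, the concentration cancels and S_{B/C} = k_B/k_C = (A_B/A_C)·exp[(E_C−E_B)/(RT)].
(E_C−E_B)/(RT) = (113−83.8)×10³/(8.314×529) = 29200/4398 = 6.639.
k_B/k_C = (8.95×10^5/3.07×10^7)·exp(6.639) = 0.02915 × 764.5 = 22.3.
Since E_B < E_C, lowering the temperature improves selectivity toward B.

22.3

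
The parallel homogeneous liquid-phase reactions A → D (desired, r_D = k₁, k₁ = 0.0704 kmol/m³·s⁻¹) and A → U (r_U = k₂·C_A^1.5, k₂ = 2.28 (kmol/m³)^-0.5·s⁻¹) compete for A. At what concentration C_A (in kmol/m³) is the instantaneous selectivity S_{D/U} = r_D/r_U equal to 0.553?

0.146 kmol/m³

S_{D/U} = (k₁/k₂)·C_A^-1.5 ⇒ C_A = (S·k₂/k₁)^(1/(-1.5)).
= (0.553×2.28/0.0704)^(-0.6667) = (17.91)^(-0.6667) = 0.146 kmol/m³.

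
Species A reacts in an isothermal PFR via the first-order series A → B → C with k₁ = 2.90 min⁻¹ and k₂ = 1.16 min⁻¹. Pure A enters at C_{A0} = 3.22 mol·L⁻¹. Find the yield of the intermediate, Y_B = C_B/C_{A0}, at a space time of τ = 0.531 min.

0.543

For first-order series with pure A initially, C_B(τ) = k₁C_{A0}/(k₂−k₁)·(e^(−k₁τ) − e^(−k₂τ)).
e^(−k₁τ) = e^(−2.90×0.531) = e^(−1.540) = 0.2144; e^(−k₂τ) = e^(−0.6160) = 0.5401.
C_B = 2.90×3.22/(1.16−2.90) × (0.2144−0.5401) = (-5.367)×(-0.3257) = 1.748 mol·L⁻¹.
Y_B = C_B/C_{A0} = 1.748/3.22 = 0.543.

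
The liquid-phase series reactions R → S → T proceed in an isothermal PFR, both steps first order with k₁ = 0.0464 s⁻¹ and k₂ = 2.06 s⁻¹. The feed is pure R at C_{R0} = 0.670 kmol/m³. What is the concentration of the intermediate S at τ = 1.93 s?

The intermediate concentration in a first-order A→B→C sequence is C_S = k₁C_{R0}(e^(−k₁τ) − e^(−k₂τ))/(k₂−k₁).
e^(−k₁τ) = e^(−0.0464×1.93) = e^(−0.08955) = 0.9143; e^(−k₂τ) = e^(−3.976) = 0.01876.
C_S = 0.0464×0.670/(2.06−0.0464) × (0.9143−0.01876) = 0.01544×0.8956 = 0.01383 kmol/m³.

0.0138 kmol/m³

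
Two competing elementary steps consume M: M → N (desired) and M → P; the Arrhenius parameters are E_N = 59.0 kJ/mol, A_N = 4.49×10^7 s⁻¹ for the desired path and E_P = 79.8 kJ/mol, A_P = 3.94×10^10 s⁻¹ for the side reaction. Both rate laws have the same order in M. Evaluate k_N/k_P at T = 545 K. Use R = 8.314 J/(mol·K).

0.112

Since both paths have the same order in M, the concentration cancels and S_{N/P} = k_N/k_P = (A_N/A_P)·exp[(E_P−E_N)/(RT)].
(E_P−E_N)/(RT) = (79.8−59.0)×10³/(8.314×545) = 20800/4531 = 4.590.
k_N/k_P = (4.49×10^7/3.94×10^10)·exp(4.590) = 0.001140 × 98.54 = 0.112.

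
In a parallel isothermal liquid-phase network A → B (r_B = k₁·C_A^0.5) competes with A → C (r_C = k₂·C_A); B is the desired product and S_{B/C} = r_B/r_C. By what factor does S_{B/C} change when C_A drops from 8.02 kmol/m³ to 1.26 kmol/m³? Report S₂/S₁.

2.52

S_{B/C} = (k₁/k₂)·C_A^-0.5, so S₂/S₁ = (C_{A,2}/C_{A,1})^-0.5.
= (1.26/8.02)^(-0.5) = (0.1571)^(-0.5) = 2.52.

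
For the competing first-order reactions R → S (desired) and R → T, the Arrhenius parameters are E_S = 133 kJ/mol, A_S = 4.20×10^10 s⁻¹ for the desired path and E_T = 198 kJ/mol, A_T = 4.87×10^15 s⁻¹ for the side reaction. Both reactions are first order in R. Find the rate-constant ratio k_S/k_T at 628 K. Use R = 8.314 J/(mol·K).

2.20

With equal orders, S_{S/T} = k_S/k_T = (A_S/A_T)·exp[(E_T−E_S)/(RT)].
(E_T−E_S)/(RT) = (198−133)×10³/(8.314×628) = 65000/5221 = 12.45.
k_S/k_T = (4.20×10^10/4.87×10^15)·exp(12.45) = 8.624×10^-6 × 2.551×10^5 = 2.20.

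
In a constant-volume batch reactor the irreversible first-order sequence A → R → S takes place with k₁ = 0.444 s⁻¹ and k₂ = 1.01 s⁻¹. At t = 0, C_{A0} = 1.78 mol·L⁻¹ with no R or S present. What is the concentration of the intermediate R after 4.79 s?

Solving the coupled first-order balances gives C_R(t) = [k₁/(k₂−k₁)]·C_{A0}·(e^(−k₁t) − e^(−k₂t)).
e^(−k₁t) = e^(−0.444×4.79) = e^(−2.127) = 0.1192; e^(−k₂t) = e^(−4.838) = 0.007924.
C_R = 0.444×1.78/(1.01−0.444) × (0.1192−0.007924) = 1.396×0.1113 = 0.1554 mol·L⁻¹.

0.155 mol·L⁻¹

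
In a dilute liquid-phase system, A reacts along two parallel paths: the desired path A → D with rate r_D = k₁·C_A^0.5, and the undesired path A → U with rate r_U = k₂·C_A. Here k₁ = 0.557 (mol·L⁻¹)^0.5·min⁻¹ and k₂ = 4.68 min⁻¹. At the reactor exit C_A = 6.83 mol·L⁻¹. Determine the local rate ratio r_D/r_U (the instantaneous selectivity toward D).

S_{D/U} = r_D/r_U = (k₁·C_A^0.5)/(k₂·C_A) = (k₁/k₂)·C_A^-0.5.
= (0.557×6.830^0.5) / (4.68×6.830) = 1.456/31.96 = 0.0455.

0.0455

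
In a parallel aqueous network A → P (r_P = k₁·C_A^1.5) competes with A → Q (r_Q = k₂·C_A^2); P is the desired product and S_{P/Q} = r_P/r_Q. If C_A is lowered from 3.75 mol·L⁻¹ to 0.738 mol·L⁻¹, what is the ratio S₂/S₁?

S_{P/Q} = (k₁/k₂)·C_A^-0.5, so S₂/S₁ = (C_{A,2}/C_{A,1})^-0.5.
= (0.738/3.75)^(-0.5) = (0.1968)^(-0.5) = 2.25.

2.25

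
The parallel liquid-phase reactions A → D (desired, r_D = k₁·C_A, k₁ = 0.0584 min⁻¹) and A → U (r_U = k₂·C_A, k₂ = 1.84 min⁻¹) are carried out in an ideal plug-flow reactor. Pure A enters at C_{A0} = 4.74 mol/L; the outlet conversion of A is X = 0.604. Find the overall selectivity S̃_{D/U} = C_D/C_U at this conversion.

C_A = C_{A0}(1−X) = 1.877 mol/L.
Both paths are first order in A, so the instantaneous fraction to D is constant: dC_D/d(−C_A) = k₁/(k₁+k₂) = 0.03076.
C_D = 0.03076·(C_{A0}−C_A) = 0.03076×2.863 = 0.0881 mol/L.
C_U = (C_{A0}−C_A)−C_D = 2.775 mol/L; S̃_{D/U} = 0.08807/2.775 = 0.0317.

0.0317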